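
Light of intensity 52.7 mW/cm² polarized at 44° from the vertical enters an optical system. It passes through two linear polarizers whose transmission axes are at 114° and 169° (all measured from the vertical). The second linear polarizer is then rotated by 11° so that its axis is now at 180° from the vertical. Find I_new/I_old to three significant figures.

Before rotation:
By Malus's law, I₁ = I₀ cos²(114° − 44°) = I₀ cos²(70°) = 0.117 I₀.
I₂ = I₁ cos²(169° − 114°) = 0.117 I₀ · cos²(55°) = 0.03848 I₀.
After rotation:
I₁ = I₀ cos²(114° − 44°) = I₀ cos²(70°) = 0.117 I₀.
I₂ = I₁ cos²(180° − 114°) = 0.117 I₀ · cos²(66°) = 0.01935 I₀.
Ratio = 0.01935 / 0.03848 = 0.5029.

I_new/I_old ≈ 0.503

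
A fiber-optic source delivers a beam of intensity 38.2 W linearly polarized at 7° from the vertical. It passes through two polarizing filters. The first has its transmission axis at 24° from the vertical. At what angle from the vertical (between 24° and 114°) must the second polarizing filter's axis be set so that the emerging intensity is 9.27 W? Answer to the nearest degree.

θ ≈ 83°

I₁ = I₀ cos²(24° − 7°) = I₀ cos²(17°) = 0.9145 I₀.
Target fraction: 9.27 / 38.2 W = 0.2427 of I₀.
Need I₂/I₀ = 0.2427, so cos²(θ − 24°) = 0.2427 / 0.9145 = 0.2654.
θ − 24° = arccos(√0.2654) = 59.0°, giving θ ≈ 24 + 59.0 = 83.0°.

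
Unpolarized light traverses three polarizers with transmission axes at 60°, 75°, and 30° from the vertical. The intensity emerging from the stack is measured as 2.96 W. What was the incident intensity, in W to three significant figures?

Unpolarized light through the first polarizer → I₁ = ½ I₀, now polarized at 60°.
I₂ = I₁ cos²(75° − 60°) = 0.5 I₀ · cos²(15°) = 0.4665 I₀.
I₃ = I₂ cos²(30° − 75°) = 0.4665 I₀ · cos²(45°) = 0.2333 I₀.
So 2.96 W = 0.2333 I₀, giving I₀ = 2.96/0.2333 = 12.69 W.

I₀ ≈ 12.7 W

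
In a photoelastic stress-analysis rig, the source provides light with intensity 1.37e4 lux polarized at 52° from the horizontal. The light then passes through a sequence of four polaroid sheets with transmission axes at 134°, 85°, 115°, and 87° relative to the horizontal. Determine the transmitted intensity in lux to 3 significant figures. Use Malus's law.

By Malus's law, I₁ = 1.37e4 lux · cos²(82°) = 265.4 lux.
I₂ = I₁ · cos²(49°) = 265.4 · 0.4304 = 114.2 lux.
I₃ = I₂ · cos²(30°) = 114.2 · 0.75 = 85.66 lux.
I₄ = I₃ · cos²(28°) = 85.66 · 0.7796 = 66.78 lux.

I ≈ 66.8 lux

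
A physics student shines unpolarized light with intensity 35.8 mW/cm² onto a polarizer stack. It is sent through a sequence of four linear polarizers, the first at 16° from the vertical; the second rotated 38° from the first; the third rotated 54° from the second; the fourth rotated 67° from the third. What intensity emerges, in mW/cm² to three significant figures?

Unpolarized light through the first polarizer → I₁ = 35.8 mW/cm²/2 = 17.9 mW/cm², polarized at 16°.
I₂ = I₁ · cos²(38°) = 17.9 · 0.621 = 11.12 mW/cm².
I₃ = I₂ · cos²(54°) = 11.12 · 0.3455 = 3.84 mW/cm².
I₄ = I₃ · cos²(67°) = 3.84 · 0.1527 = 0.5863 mW/cm².

I ≈ 0.586 mW/cm²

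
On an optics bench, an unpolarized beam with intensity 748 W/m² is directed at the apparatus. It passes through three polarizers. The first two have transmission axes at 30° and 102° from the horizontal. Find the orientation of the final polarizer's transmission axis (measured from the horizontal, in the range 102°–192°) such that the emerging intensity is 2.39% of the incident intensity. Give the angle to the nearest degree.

θ ≈ 147°

Unpolarized light through the first polarizer → I₁ = ½ I₀, now polarized at 30°.
I₂ = I₁ cos²(102° − 30°) = 0.5 I₀ · cos²(72°) = 0.04775 I₀.
Need I₃/I₀ = 0.0239, so cos²(θ − 102°) = 0.0239 / 0.04775 = 0.5006.
θ − 102° = arccos(√0.5006) = 45.0°, giving θ ≈ 102 + 45.0 = 147.0°.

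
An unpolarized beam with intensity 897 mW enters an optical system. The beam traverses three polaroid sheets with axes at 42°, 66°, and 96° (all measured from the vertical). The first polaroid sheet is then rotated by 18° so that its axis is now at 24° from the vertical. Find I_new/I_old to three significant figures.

Before rotation:
Unpolarized light through the first polarizer → I₁ = ½ I₀, now polarized at 42°.
I₂ = I₁ cos²(66° − 42°) = 0.5 I₀ · cos²(24°) = 0.4173 I₀.
I₃ = I₂ cos²(96° − 66°) = 0.4173 I₀ · cos²(30°) = 0.313 I₀.
After rotation:
Unpolarized light through the first polarizer → I₁ = ½ I₀, now polarized at 24°.
I₂ = I₁ cos²(66° − 24°) = 0.5 I₀ · cos²(42°) = 0.2761 I₀.
I₃ = I₂ cos²(96° − 66°) = 0.2761 I₀ · cos²(30°) = 0.2071 I₀.
Ratio = 0.2071 / 0.313 = 0.6617.

I_new/I_old ≈ 0.662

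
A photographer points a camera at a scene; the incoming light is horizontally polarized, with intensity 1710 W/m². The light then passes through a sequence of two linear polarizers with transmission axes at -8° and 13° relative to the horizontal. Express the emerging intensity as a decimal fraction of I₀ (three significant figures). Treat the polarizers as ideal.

I₁ = 1710 W/m² · cos²(8°) = 1677 W/m².
I₂ = I₁ · cos²(21°) = 1677 · 0.8716 = 1462 W/m².
Transmitted fraction = 0.8547.

I/I₀ ≈ 0.855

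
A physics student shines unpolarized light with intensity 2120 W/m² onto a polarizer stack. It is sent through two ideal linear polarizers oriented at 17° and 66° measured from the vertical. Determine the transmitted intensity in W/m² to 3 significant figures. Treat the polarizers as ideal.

Unpolarized light through the first polarizer → I₁ = 2120 W/m²/2 = 1060 W/m², polarized at 17°.
I₂ = I₁ · cos²(49°) = 1060 · 0.4304 = 456.2 W/m².

I ≈ 456 W/m²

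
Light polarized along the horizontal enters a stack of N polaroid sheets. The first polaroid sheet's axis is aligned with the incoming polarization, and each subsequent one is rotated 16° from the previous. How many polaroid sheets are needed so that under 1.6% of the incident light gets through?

First polarizer is aligned with the polarization: full transmission.
Each further stage multiplies by cos²(16°) = 0.924.
After N polarizers: T = 0.924^(N−1). Require T < 0.016 ⇒ N−1 > ln(0.016)/ln(0.924) = 52.33, so N−1 ≥ 53 and N = 54.
Check: N=54 gives T = 0.01518 < 0.016; N=53 gives T = 0.01643.

N = 54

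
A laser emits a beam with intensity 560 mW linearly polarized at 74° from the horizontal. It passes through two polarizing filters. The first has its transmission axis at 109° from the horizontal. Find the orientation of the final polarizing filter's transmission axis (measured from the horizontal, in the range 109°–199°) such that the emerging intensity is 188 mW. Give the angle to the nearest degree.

I₁ = I₀ cos²(109° − 74°) = I₀ cos²(35°) = 0.671 I₀.
Target fraction: 188 / 560 mW = 0.3357 of I₀.
Need I₂/I₀ = 0.3357, so cos²(θ − 109°) = 0.3357 / 0.671 = 0.5003.
θ − 109° = arccos(√0.5003) = 45.0°, giving θ ≈ 109 + 45.0 = 154.0°.

θ ≈ 154°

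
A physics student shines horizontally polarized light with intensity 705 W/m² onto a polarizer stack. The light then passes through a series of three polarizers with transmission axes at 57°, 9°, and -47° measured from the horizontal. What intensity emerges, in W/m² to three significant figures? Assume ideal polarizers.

I ≈ 29.3 W/m²

I₁ = 705 W/m² · cos²(57°) = 209.1 W/m².
I₂ = I₁ · cos²(48°) = 209.1 · 0.4477 = 93.63 W/m².
I₃ = I₂ · cos²(56°) = 93.63 · 0.3127 = 29.28 W/m².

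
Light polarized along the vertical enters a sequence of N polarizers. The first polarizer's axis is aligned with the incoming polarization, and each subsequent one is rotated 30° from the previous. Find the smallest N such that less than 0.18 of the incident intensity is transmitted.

N = 7

First polarizer is aligned with the polarization: full transmission.
Each further stage multiplies by cos²(30°) = 0.75.
After N polarizers: T = 0.75^(N−1). Require T < 0.18 ⇒ N−1 > ln(0.18)/ln(0.75) = 5.96, so N−1 ≥ 6 and N = 7.
Check: N=7 gives T = 0.178 < 0.18; N=6 gives T = 0.2373.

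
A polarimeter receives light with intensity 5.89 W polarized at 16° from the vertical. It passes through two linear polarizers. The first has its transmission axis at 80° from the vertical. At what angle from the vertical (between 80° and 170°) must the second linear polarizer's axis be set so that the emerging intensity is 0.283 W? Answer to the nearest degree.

θ ≈ 140°

By Malus's law, I₁ = I₀ cos²(80° − 16°) = I₀ cos²(64°) = 0.1922 I₀.
Target fraction: 0.283 / 5.89 W = 0.04805 of I₀.
Need I₂/I₀ = 0.04805, so cos²(θ − 80°) = 0.04805 / 0.1922 = 0.25.
θ − 80° = arccos(√0.25) = 60.0°, giving θ ≈ 80 + 60.0 = 140.0°.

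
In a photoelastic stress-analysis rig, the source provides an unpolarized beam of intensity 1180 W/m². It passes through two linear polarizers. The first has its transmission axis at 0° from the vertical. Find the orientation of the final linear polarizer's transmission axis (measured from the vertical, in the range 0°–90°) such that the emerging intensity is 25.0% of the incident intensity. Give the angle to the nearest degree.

Unpolarized light through the first polarizer → I₁ = ½ I₀, now polarized at 0°.
Need I₂/I₀ = 0.25, so cos²(θ − 0°) = 0.25 / 0.5 = 0.5.
θ − 0° = arccos(√0.5) = 45.0°, giving θ ≈ 0 + 45.0 = 45.0°.

θ ≈ 45°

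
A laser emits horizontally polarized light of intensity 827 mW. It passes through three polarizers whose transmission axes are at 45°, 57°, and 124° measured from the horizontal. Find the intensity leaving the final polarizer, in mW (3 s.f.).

I ≈ 60.4 mW

By Malus's law, I₁ = 827 mW · cos²(45°) = 413.5 mW.
I₂ = I₁ · cos²(12°) = 413.5 · 0.9568 = 395.6 mW.
I₃ = I₂ · cos²(67°) = 395.6 · 0.1527 = 60.4 mW.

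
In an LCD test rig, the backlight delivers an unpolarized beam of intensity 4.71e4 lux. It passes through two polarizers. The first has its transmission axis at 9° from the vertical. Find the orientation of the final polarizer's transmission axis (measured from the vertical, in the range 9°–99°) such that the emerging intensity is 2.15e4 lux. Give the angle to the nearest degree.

Unpolarized light through the first polarizer → I₁ = ½ I₀, now polarized at 9°.
Target fraction: 2.15e4 / 4.71e4 lux = 0.4565 of I₀.
Need I₂/I₀ = 0.4565, so cos²(θ − 9°) = 0.4565 / 0.5 = 0.913.
θ − 9° = arccos(√0.913) = 17.2°, giving θ ≈ 9 + 17.2 = 26.2°.

θ ≈ 26°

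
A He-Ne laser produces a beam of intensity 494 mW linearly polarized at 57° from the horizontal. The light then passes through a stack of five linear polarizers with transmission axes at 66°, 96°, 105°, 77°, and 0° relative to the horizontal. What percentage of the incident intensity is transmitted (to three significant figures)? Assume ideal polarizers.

≈ 2.82%

By Malus's law, I₁ = 494 mW · cos²(9°) = 481.9 mW.
I₂ = I₁ · cos²(30°) = 481.9 · 0.75 = 361.4 mW.
I₃ = I₂ · cos²(9°) = 361.4 · 0.9755 = 352.6 mW.
I₄ = I₃ · cos²(28°) = 352.6 · 0.7796 = 274.9 mW.
I₅ = I₄ · cos²(77°) = 274.9 · 0.0506 = 13.91 mW.
That is 2.816% of the incident intensity.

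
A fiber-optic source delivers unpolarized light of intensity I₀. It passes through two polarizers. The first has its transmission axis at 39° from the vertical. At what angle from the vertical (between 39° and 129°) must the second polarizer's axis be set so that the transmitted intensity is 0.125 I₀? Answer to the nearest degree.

θ ≈ 99°

Unpolarized light through the first polarizer → I₁ = ½ I₀, now polarized at 39°.
Need I₂/I₀ = 0.125, so cos²(θ − 39°) = 0.125 / 0.5 = 0.25.
θ − 39° = arccos(√0.25) = 60.0°, giving θ ≈ 39 + 60.0 = 99.0°.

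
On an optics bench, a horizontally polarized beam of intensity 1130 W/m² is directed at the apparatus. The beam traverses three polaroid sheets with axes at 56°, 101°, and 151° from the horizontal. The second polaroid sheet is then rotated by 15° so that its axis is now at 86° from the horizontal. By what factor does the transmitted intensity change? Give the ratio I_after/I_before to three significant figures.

Before rotation:
By Malus's law, I₁ = I₀ cos²(56° − 0°) = I₀ cos²(56°) = 0.3127 I₀.
I₂ = I₁ cos²(101° − 56°) = 0.3127 I₀ · cos²(45°) = 0.1563 I₀.
I₃ = I₂ cos²(151° − 101°) = 0.1563 I₀ · cos²(50°) = 0.0646 I₀.
After rotation:
I₁ = I₀ cos²(56° − 0°) = I₀ cos²(56°) = 0.3127 I₀.
I₂ = I₁ cos²(86° − 56°) = 0.3127 I₀ · cos²(30°) = 0.2345 I₀.
I₃ = I₂ cos²(151° − 86°) = 0.2345 I₀ · cos²(65°) = 0.04189 I₀.
Ratio = 0.04189 / 0.0646 = 0.6484.

I_new/I_old ≈ 0.648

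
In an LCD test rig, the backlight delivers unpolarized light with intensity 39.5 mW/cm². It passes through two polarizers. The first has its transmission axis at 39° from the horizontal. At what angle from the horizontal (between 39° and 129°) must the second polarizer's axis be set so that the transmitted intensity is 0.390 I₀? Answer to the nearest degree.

Unpolarized light through the first polarizer → I₁ = ½ I₀, now polarized at 39°.
Need I₂/I₀ = 0.39, so cos²(θ − 39°) = 0.39 / 0.5 = 0.78.
θ − 39° = arccos(√0.78) = 28.0°, giving θ ≈ 39 + 28.0 = 67.0°.

θ ≈ 67°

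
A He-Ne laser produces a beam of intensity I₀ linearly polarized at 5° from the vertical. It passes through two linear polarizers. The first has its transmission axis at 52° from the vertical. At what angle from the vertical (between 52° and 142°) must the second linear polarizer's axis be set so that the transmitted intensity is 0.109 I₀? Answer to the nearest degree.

θ ≈ 113°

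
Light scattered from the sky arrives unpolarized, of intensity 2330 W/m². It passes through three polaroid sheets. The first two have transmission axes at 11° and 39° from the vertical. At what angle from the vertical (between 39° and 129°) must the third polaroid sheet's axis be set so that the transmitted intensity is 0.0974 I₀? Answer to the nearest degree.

θ ≈ 99°

Unpolarized light through the first polarizer → I₁ = ½ I₀, now polarized at 11°.
I₂ = I₁ cos²(39° − 11°) = 0.5 I₀ · cos²(28°) = 0.3898 I₀.
Need I₃/I₀ = 0.0974, so cos²(θ − 39°) = 0.0974 / 0.3898 = 0.2499.
θ − 39° = arccos(√0.2499) = 60.0°, giving θ ≈ 39 + 60.0 = 99.0°.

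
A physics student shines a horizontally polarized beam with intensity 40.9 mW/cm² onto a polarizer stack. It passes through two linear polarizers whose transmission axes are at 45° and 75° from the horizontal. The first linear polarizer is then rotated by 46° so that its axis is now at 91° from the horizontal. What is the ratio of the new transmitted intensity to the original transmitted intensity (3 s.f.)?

I_new/I_old ≈ 0.000751

Before rotation:
I₁ = I₀ cos²(45° − 0°) = I₀ cos²(45°) = 0.5 I₀.
I₂ = I₁ cos²(75° − 45°) = 0.5 I₀ · cos²(30°) = 0.375 I₀.
After rotation:
I₁ = I₀ cos²(91° − 0°) = I₀ cos²(89°) = 0.0003046 I₀.
I₂ = I₁ cos²(75° − 91°) = 0.0003046 I₀ · cos²(16°) = 0.0002814 I₀.
Ratio = 0.0002814 / 0.375 = 0.0007505.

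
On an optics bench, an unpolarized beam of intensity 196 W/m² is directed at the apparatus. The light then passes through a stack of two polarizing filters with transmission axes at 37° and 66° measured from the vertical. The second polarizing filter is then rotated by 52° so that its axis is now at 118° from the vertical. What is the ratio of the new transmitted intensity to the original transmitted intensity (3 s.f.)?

I_new/I_old ≈ 0.0320

Before rotation:
Unpolarized light through the first polarizer → I₁ = ½ I₀, now polarized at 37°.
I₂ = I₁ cos²(66° − 37°) = 0.5 I₀ · cos²(29°) = 0.3825 I₀.
After rotation:
Unpolarized light through the first polarizer → I₁ = ½ I₀, now polarized at 37°.
I₂ = I₁ cos²(118° − 37°) = 0.5 I₀ · cos²(81°) = 0.01224 I₀.
Ratio = 0.01224 / 0.3825 = 0.03199.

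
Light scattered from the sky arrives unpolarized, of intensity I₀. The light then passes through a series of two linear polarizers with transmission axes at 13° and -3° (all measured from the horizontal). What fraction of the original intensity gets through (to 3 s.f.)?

≈ 0.462 I₀

Unpolarized light through the first polarizer → I₁ = ½ I₀, now polarized at 13°.
I₂ = I₁ cos²(-3° − 13°) = 0.5 I₀ · cos²(16°) = 0.462 I₀.
Transmitted fraction = 0.462.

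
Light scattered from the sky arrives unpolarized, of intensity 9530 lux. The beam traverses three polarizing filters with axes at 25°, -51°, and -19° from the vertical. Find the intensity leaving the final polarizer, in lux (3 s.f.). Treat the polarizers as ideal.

I ≈ 201 lux

Unpolarized light through the first polarizer → I₁ = 9530 lux/2 = 4765 lux, polarized at 25°.
I₂ = I₁ · cos²(76°) = 4765 · 0.05853 = 278.9 lux.
I₃ = I₂ · cos²(32°) = 278.9 · 0.7192 = 200.6 lux.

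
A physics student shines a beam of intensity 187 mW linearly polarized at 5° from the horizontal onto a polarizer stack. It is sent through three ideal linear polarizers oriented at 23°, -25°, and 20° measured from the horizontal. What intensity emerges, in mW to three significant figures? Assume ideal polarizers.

By Malus's law, I₁ = 187 mW · cos²(18°) = 169.1 mW.
I₂ = I₁ · cos²(48°) = 169.1 · 0.4477 = 75.73 mW.
I₃ = I₂ · cos²(45°) = 75.73 · 0.5 = 37.87 mW.

I ≈ 37.9 mW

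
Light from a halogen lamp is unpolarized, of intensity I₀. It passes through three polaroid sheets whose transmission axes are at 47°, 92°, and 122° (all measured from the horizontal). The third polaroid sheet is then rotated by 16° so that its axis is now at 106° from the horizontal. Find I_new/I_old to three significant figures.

I_new/I_old ≈ 1.26

Before rotation:
Unpolarized light through the first polarizer → I₁ = ½ I₀, now polarized at 47°.
I₂ = I₁ cos²(92° − 47°) = 0.5 I₀ · cos²(45°) = 0.25 I₀.
I₃ = I₂ cos²(122° − 92°) = 0.25 I₀ · cos²(30°) = 0.1875 I₀.
After rotation:
Unpolarized light through the first polarizer → I₁ = ½ I₀, now polarized at 47°.
I₂ = I₁ cos²(92° − 47°) = 0.5 I₀ · cos²(45°) = 0.25 I₀.
I₃ = I₂ cos²(106° − 92°) = 0.25 I₀ · cos²(14°) = 0.2354 I₀.
Ratio = 0.2354 / 0.1875 = 1.255.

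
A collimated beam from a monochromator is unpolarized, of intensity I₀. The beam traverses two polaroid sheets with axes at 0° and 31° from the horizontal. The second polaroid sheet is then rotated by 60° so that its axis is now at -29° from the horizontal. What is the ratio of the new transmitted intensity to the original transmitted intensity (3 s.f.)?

I_new/I_old ≈ 1.04

Before rotation:
Unpolarized light through the first polarizer → I₁ = ½ I₀, now polarized at 0°.
I₂ = I₁ cos²(31° − 0°) = 0.5 I₀ · cos²(31°) = 0.3674 I₀.
After rotation:
Unpolarized light through the first polarizer → I₁ = ½ I₀, now polarized at 0°.
I₂ = I₁ cos²(-29° − 0°) = 0.5 I₀ · cos²(29°) = 0.3825 I₀.
Ratio = 0.3825 / 0.3674 = 1.041.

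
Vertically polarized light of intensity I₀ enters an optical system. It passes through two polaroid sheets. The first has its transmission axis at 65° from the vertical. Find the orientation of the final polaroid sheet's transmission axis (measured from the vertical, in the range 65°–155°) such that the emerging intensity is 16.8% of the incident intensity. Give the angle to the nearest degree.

θ ≈ 79°

I₁ = I₀ cos²(65° − 0°) = I₀ cos²(65°) = 0.1786 I₀.
Need I₂/I₀ = 0.168, so cos²(θ − 65°) = 0.168 / 0.1786 = 0.9406.
θ − 65° = arccos(√0.9406) = 14.1°, giving θ ≈ 65 + 14.1 = 79.1°.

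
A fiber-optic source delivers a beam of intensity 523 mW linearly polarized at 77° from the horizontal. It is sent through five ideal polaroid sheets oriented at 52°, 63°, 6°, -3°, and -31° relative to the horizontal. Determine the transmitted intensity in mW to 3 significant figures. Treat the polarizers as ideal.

I ≈ 93.4 mW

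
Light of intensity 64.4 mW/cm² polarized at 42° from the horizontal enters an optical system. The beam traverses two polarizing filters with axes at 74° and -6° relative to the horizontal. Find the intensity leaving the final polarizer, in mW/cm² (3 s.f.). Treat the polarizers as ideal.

I ≈ 1.40 mW/cm²

I₁ = 64.4 mW/cm² · cos²(32°) = 46.32 mW/cm².
I₂ = I₁ · cos²(80°) = 46.32 · 0.03015 = 1.397 mW/cm².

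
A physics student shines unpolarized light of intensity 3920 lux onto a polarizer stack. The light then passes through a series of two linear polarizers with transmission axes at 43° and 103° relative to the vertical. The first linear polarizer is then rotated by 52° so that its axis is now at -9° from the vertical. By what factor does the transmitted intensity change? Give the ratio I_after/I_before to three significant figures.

Before rotation:
Unpolarized light through the first polarizer → I₁ = ½ I₀, now polarized at 43°.
I₂ = I₁ cos²(103° − 43°) = 0.5 I₀ · cos²(60°) = 0.125 I₀.
After rotation:
Unpolarized light through the first polarizer → I₁ = ½ I₀, now polarized at -9°.
Angle between axes 1 and 2: 68°. I₂ = 0.5 I₀ · cos²(68°) = 0.07017 I₀.
Ratio = 0.07017 / 0.125 = 0.5613.

I_new/I_old ≈ 0.561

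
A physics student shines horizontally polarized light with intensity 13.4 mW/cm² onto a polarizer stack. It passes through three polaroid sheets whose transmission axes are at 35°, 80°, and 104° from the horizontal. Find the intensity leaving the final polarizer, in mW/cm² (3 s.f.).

I₁ = 13.4 mW/cm² · cos²(35°) = 8.992 mW/cm².
I₂ = I₁ · cos²(45°) = 8.992 · 0.5 = 4.496 mW/cm².
I₃ = I₂ · cos²(24°) = 4.496 · 0.8346 = 3.752 mW/cm².

I ≈ 3.75 mW/cm²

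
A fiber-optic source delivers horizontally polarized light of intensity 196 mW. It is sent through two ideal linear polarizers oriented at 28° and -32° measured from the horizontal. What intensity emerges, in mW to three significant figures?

I₁ = 196 mW · cos²(28°) = 152.8 mW.
I₂ = I₁ · cos²(60°) = 152.8 · 0.25 = 38.2 mW.

I ≈ 38.2 mW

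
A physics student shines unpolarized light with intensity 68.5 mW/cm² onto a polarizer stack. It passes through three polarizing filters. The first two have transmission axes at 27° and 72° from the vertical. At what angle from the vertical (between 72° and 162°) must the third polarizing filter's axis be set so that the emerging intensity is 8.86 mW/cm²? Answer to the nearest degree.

Unpolarized light through the first polarizer → I₁ = ½ I₀, now polarized at 27°.
I₂ = I₁ cos²(72° − 27°) = 0.5 I₀ · cos²(45°) = 0.25 I₀.
Target fraction: 8.86 / 68.5 mW/cm² = 0.1293 of I₀.
Need I₃/I₀ = 0.1293, so cos²(θ − 72°) = 0.1293 / 0.25 = 0.5174.
θ − 72° = arccos(√0.5174) = 44.0°, giving θ ≈ 72 + 44.0 = 116.0°.

θ ≈ 116°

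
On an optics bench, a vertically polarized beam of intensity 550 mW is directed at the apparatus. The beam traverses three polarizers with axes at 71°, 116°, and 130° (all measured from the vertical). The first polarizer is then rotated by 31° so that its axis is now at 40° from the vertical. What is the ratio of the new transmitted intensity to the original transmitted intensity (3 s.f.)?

I_new/I_old ≈ 0.648

Before rotation:
I₁ = I₀ cos²(71° − 0°) = I₀ cos²(71°) = 0.106 I₀.
I₂ = I₁ cos²(116° − 71°) = 0.106 I₀ · cos²(45°) = 0.053 I₀.
I₃ = I₂ cos²(130° − 116°) = 0.053 I₀ · cos²(14°) = 0.0499 I₀.
After rotation:
I₁ = I₀ cos²(40° − 0°) = I₀ cos²(40°) = 0.5868 I₀.
I₂ = I₁ cos²(116° − 40°) = 0.5868 I₀ · cos²(76°) = 0.03434 I₀.
I₃ = I₂ cos²(130° − 116°) = 0.03434 I₀ · cos²(14°) = 0.03233 I₀.
Ratio = 0.03233 / 0.0499 = 0.648.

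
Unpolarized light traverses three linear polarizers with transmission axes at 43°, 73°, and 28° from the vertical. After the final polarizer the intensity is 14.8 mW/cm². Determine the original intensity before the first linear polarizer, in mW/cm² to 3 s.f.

I₀ ≈ 78.9 mW/cm²

Unpolarized light through the first polarizer → I₁ = ½ I₀, now polarized at 43°.
I₂ = I₁ cos²(73° − 43°) = 0.5 I₀ · cos²(30°) = 0.375 I₀.
I₃ = I₂ cos²(28° − 73°) = 0.375 I₀ · cos²(45°) = 0.1875 I₀.
So 14.8 mW/cm² = 0.1875 I₀, giving I₀ = 14.8/0.1875 = 78.93 mW/cm².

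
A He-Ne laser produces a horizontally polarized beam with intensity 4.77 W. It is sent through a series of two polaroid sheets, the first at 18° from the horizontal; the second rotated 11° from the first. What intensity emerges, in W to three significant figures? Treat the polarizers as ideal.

I₁ = 4.77 W · cos²(18°) = 4.315 W.
I₂ = I₁ · cos²(11°) = 4.315 · 0.9636 = 4.157 W.

I ≈ 4.16 W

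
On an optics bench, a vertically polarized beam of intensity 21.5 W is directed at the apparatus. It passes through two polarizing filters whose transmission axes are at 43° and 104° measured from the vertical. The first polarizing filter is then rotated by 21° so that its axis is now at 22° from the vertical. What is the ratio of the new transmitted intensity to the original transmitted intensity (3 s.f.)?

I_new/I_old ≈ 0.132

Before rotation:
By Malus's law, I₁ = I₀ cos²(43° − 0°) = I₀ cos²(43°) = 0.5349 I₀.
I₂ = I₁ cos²(104° − 43°) = 0.5349 I₀ · cos²(61°) = 0.1257 I₀.
After rotation:
I₁ = I₀ cos²(22° − 0°) = I₀ cos²(22°) = 0.8597 I₀.
I₂ = I₁ cos²(104° − 22°) = 0.8597 I₀ · cos²(82°) = 0.01665 I₀.
Ratio = 0.01665 / 0.1257 = 0.1324.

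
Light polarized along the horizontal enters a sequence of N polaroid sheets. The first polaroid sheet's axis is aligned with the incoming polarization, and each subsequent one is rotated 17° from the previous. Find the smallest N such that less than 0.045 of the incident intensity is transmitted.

First polarizer is aligned with the polarization: full transmission.
Each further stage multiplies by cos²(17°) = 0.9145.
After N polarizers: T = 0.9145^(N−1). Require T < 0.045 ⇒ N−1 > ln(0.045)/ln(0.9145) = 34.70, so N−1 ≥ 35 and N = 36.
Check: N=36 gives T = 0.04383 < 0.045; N=35 gives T = 0.04792.

N = 36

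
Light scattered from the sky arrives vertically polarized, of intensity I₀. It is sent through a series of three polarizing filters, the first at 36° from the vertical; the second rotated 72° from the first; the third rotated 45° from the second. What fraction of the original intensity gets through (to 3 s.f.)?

≈ 0.0313 I₀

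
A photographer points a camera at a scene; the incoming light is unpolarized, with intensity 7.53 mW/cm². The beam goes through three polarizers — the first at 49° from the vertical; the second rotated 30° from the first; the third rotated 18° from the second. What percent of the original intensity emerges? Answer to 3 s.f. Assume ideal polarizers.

≈ 33.9%

Unpolarized light through the first polarizer → I₁ = 7.53 mW/cm²/2 = 3.765 mW/cm², polarized at 49°.
I₂ = I₁ · cos²(30°) = 3.765 · 0.75 = 2.824 mW/cm².
I₃ = I₂ · cos²(18°) = 2.824 · 0.9045 = 2.554 mW/cm².
That is 33.92% of the incident intensity.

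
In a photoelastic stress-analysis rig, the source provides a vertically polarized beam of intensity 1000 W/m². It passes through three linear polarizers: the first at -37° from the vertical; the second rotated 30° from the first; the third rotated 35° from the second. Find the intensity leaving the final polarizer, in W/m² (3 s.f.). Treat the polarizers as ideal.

By Malus's law, I₁ = 1000 W/m² · cos²(37°) = 637.8 W/m².
I₂ = I₁ · cos²(30°) = 637.8 · 0.75 = 478.4 W/m².
I₃ = I₂ · cos²(35°) = 478.4 · 0.671 = 321 W/m².

I ≈ 321 W/m²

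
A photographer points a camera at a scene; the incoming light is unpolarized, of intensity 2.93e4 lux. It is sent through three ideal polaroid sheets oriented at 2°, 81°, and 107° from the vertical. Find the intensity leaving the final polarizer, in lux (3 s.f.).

Unpolarized light through the first polarizer → I₁ = 2.93e4 lux/2 = 1.465e+04 lux, polarized at 2°.
I₂ = I₁ · cos²(79°) = 1.465e+04 · 0.03641 = 533.4 lux.
I₃ = I₂ · cos²(26°) = 533.4 · 0.8078 = 430.9 lux.

I ≈ 431 lux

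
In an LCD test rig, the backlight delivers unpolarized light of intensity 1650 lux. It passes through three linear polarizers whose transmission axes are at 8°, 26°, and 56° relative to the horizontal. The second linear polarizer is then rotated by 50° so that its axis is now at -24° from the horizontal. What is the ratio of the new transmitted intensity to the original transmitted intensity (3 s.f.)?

Before rotation:
Unpolarized light through the first polarizer → I₁ = ½ I₀, now polarized at 8°.
I₂ = I₁ cos²(26° − 8°) = 0.5 I₀ · cos²(18°) = 0.4523 I₀.
I₃ = I₂ cos²(56° − 26°) = 0.4523 I₀ · cos²(30°) = 0.3392 I₀.
After rotation:
Unpolarized light through the first polarizer → I₁ = ½ I₀, now polarized at 8°.
I₂ = I₁ cos²(-24° − 8°) = 0.5 I₀ · cos²(32°) = 0.3596 I₀.
I₃ = I₂ cos²(56° + 24°) = 0.3596 I₀ · cos²(80°) = 0.01084 I₀.
Ratio = 0.01084 / 0.3392 = 0.03197.

I_new/I_old ≈ 0.0320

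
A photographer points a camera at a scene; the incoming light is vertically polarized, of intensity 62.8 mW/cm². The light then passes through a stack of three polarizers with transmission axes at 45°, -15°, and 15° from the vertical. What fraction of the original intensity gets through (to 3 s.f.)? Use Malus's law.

By Malus's law, I₁ = 62.8 mW/cm² · cos²(45°) = 31.4 mW/cm².
I₂ = I₁ · cos²(60°) = 31.4 · 0.25 = 7.85 mW/cm².
I₃ = I₂ · cos²(30°) = 7.85 · 0.75 = 5.888 mW/cm².
Transmitted fraction = 0.09375.

I/I₀ ≈ 0.0938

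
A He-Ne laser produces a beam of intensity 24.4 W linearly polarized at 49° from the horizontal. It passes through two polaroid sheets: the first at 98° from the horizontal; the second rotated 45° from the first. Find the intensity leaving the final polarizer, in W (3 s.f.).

I₁ = 24.4 W · cos²(49°) = 10.5 W.
I₂ = I₁ · cos²(45°) = 10.5 · 0.5 = 5.251 W.

I ≈ 5.25 W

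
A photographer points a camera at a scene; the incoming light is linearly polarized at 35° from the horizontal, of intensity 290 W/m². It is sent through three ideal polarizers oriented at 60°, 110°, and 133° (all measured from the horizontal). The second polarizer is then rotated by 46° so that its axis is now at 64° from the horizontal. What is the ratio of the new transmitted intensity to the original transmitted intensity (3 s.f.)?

Before rotation:
I₁ = I₀ cos²(60° − 35°) = I₀ cos²(25°) = 0.8214 I₀.
I₂ = I₁ cos²(110° − 60°) = 0.8214 I₀ · cos²(50°) = 0.3394 I₀.
I₃ = I₂ cos²(133° − 110°) = 0.3394 I₀ · cos²(23°) = 0.2876 I₀.
After rotation:
I₁ = I₀ cos²(60° − 35°) = I₀ cos²(25°) = 0.8214 I₀.
I₂ = I₁ cos²(64° − 60°) = 0.8214 I₀ · cos²(4°) = 0.8174 I₀.
I₃ = I₂ cos²(133° − 64°) = 0.8174 I₀ · cos²(69°) = 0.105 I₀.
Ratio = 0.105 / 0.2876 = 0.3651.

I_new/I_old ≈ 0.365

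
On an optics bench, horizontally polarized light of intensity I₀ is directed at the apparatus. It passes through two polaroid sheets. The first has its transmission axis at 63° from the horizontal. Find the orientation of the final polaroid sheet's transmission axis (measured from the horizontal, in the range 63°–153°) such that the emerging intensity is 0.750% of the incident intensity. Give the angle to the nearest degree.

By Malus's law, I₁ = I₀ cos²(63° − 0°) = I₀ cos²(63°) = 0.2061 I₀.
Need I₂/I₀ = 0.0075, so cos²(θ − 63°) = 0.0075 / 0.2061 = 0.03639.
θ − 63° = arccos(√0.03639) = 79.0°, giving θ ≈ 63 + 79.0 = 142.0°.

θ ≈ 142°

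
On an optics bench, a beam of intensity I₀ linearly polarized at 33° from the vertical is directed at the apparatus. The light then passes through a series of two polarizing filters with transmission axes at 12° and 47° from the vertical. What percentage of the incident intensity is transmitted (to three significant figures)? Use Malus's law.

≈ 58.5%

By Malus's law, I₁ = I₀ cos²(12° − 33°) = I₀ cos²(21°) = 0.8716 I₀.
I₂ = I₁ cos²(47° − 12°) = 0.8716 I₀ · cos²(35°) = 0.5848 I₀.
That is 58.48% of the incident intensity.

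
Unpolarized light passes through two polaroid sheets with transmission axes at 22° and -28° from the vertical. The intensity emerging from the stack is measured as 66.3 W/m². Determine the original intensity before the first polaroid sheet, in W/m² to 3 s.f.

I₀ ≈ 321 W/m²

Unpolarized light through the first polarizer → I₁ = ½ I₀, now polarized at 22°.
I₂ = I₁ cos²(-28° − 22°) = 0.5 I₀ · cos²(50°) = 0.2066 I₀.
So 66.3 W/m² = 0.2066 I₀, giving I₀ = 66.3/0.2066 = 320.9 W/m².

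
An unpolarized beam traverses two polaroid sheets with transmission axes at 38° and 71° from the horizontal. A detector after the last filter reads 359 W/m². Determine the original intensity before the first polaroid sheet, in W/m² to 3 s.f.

I₀ ≈ 1020 W/m²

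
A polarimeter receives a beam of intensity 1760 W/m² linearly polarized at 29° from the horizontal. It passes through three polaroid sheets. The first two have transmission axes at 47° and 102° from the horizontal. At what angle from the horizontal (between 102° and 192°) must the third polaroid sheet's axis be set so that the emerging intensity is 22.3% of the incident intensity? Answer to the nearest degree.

I₁ = I₀ cos²(47° − 29°) = I₀ cos²(18°) = 0.9045 I₀.
I₂ = I₁ cos²(102° − 47°) = 0.9045 I₀ · cos²(55°) = 0.2976 I₀.
Need I₃/I₀ = 0.223, so cos²(θ − 102°) = 0.223 / 0.2976 = 0.7494.
θ − 102° = arccos(√0.7494) = 30.0°, giving θ ≈ 102 + 30.0 = 132.0°.

θ ≈ 132°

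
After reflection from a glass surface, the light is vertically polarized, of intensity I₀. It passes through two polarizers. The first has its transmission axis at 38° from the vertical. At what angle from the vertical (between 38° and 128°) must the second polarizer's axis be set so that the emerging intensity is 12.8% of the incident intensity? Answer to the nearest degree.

I₁ = I₀ cos²(38° − 0°) = I₀ cos²(38°) = 0.621 I₀.
Need I₂/I₀ = 0.128, so cos²(θ − 38°) = 0.128 / 0.621 = 0.2061.
θ − 38° = arccos(√0.2061) = 63.0°, giving θ ≈ 38 + 63.0 = 101.0°.

θ ≈ 101°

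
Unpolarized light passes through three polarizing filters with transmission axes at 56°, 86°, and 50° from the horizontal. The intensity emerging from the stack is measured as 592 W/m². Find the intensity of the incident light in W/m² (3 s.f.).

Unpolarized light through the first polarizer → I₁ = ½ I₀, now polarized at 56°.
I₂ = I₁ cos²(86° − 56°) = 0.5 I₀ · cos²(30°) = 0.375 I₀.
I₃ = I₂ cos²(50° − 86°) = 0.375 I₀ · cos²(36°) = 0.2454 I₀.
So 592 W/m² = 0.2454 I₀, giving I₀ = 592/0.2454 = 2412 W/m².

I₀ ≈ 2410 W/m²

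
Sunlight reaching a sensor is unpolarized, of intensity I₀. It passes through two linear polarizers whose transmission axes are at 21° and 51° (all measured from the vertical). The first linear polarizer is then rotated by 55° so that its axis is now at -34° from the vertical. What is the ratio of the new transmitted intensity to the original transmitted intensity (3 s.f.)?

Before rotation:
Unpolarized light through the first polarizer → I₁ = ½ I₀, now polarized at 21°.
I₂ = I₁ cos²(51° − 21°) = 0.5 I₀ · cos²(30°) = 0.375 I₀.
After rotation:
Unpolarized light through the first polarizer → I₁ = ½ I₀, now polarized at -34°.
I₂ = I₁ cos²(51° + 34°) = 0.5 I₀ · cos²(85°) = 0.003798 I₀.
Ratio = 0.003798 / 0.375 = 0.01013.

I_new/I_old ≈ 0.0101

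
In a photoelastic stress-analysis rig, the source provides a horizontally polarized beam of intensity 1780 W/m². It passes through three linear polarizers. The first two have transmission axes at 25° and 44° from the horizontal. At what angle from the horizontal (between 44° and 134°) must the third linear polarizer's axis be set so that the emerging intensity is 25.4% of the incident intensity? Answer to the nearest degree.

By Malus's law, I₁ = I₀ cos²(25° − 0°) = I₀ cos²(25°) = 0.8214 I₀.
I₂ = I₁ cos²(44° − 25°) = 0.8214 I₀ · cos²(19°) = 0.7343 I₀.
Need I₃/I₀ = 0.254, so cos²(θ − 44°) = 0.254 / 0.7343 = 0.3459.
θ − 44° = arccos(√0.3459) = 54.0°, giving θ ≈ 44 + 54.0 = 98.0°.

θ ≈ 98°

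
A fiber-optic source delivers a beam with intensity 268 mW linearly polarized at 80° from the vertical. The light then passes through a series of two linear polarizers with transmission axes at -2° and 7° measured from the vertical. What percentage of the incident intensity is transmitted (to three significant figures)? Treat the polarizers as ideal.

≈ 1.89%

I₁ = 268 mW · cos²(82°) = 5.191 mW.
I₂ = I₁ · cos²(9°) = 5.191 · 0.9755 = 5.064 mW.
That is 1.89% of the incident intensity.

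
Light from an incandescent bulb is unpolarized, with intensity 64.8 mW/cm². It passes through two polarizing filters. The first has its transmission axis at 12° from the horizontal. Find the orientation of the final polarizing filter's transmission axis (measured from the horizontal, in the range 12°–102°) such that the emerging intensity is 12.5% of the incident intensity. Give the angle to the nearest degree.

Unpolarized light through the first polarizer → I₁ = ½ I₀, now polarized at 12°.
Need I₂/I₀ = 0.125, so cos²(θ − 12°) = 0.125 / 0.5 = 0.25.
θ − 12° = arccos(√0.25) = 60.0°, giving θ ≈ 12 + 60.0 = 72.0°.

θ ≈ 72°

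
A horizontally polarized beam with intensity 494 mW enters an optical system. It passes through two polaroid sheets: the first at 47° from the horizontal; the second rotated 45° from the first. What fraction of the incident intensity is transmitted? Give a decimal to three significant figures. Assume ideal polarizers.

I/I₀ ≈ 0.233

By Malus's law, I₁ = 494 mW · cos²(47°) = 229.8 mW.
I₂ = I₁ · cos²(45°) = 229.8 · 0.5 = 114.9 mW.
Transmitted fraction = 0.2326.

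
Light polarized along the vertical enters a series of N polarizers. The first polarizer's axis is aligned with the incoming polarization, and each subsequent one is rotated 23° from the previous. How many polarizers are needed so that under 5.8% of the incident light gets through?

N = 19

First polarizer is aligned with the polarization: full transmission.
Each further stage multiplies by cos²(23°) = 0.8473.
After N polarizers: T = 0.8473^(N−1). Require T < 0.058 ⇒ N−1 > ln(0.058)/ln(0.8473) = 17.19, so N−1 ≥ 18 and N = 19.
Check: N=19 gives T = 0.05069 < 0.058; N=18 gives T = 0.05983.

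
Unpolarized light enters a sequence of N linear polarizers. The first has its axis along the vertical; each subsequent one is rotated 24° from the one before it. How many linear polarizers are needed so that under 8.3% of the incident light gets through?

N = 11

First polarizer halves the unpolarized light: factor 1/2.
Each further stage multiplies by cos²(24°) = 0.8346.
After N polarizers: T = 0.5·0.8346^(N−1). Require T < 0.083 ⇒ N−1 > ln(0.083/0.5)/ln(0.8346) = 9.93, so N−1 ≥ 10 and N = 11.
Check: N=11 gives T = 0.08195 < 0.083; N=10 gives T = 0.0982.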